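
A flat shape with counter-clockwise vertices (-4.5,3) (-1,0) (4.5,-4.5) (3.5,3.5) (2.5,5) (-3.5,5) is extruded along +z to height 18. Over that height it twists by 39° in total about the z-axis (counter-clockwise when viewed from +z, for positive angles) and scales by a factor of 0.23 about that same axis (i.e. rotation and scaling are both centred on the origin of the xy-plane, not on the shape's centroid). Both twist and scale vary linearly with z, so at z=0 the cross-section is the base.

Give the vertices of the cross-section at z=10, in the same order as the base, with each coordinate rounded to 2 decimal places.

Cross-section at z=10: (-3.03,0.64) (-0.53,-0.21) (3.34,-1.44) (1.12,2.60) (0.27,3.19) (-2.92,1.92)

t = z/height = 10/18 = 0.555556
s = 1 + (scale-1)·z/height = 1 + (0.23-1)·10/18 = 0.572222
θ = twist·z/height = 39°·10/18 = 21.6667° = 0.378155 rad
cos θ = 0.929348, sin θ = 0.369206 (intermediates below are computed at full precision and shown rounded to 5 d.p.)
v1: (-4.5,3) → rotate → (-5.28968,1.12661) → ×s → (-3.02687,0.64467) → (-3.03,0.64)
v2: (-1,0) → rotate → (-0.92935,-0.36921) → ×s → (-0.53179,-0.21127) → (-0.53,-0.21)
v3: (4.5,-4.5) → rotate → (5.84349,-2.52064) → ×s → (3.34378,-1.44236) → (3.34,-1.44)
v4: (3.5,3.5) → rotate → (1.96049,4.54494) → ×s → (1.12184,2.60071) → (1.12,2.60)
v5: (2.5,5) → rotate → (0.47734,5.56975) → ×s → (0.27314,3.18714) → (0.27,3.19)
v6: (-3.5,5) → rotate → (-5.09875,3.35452) → ×s → (-2.91762,1.91953) → (-2.92,1.92)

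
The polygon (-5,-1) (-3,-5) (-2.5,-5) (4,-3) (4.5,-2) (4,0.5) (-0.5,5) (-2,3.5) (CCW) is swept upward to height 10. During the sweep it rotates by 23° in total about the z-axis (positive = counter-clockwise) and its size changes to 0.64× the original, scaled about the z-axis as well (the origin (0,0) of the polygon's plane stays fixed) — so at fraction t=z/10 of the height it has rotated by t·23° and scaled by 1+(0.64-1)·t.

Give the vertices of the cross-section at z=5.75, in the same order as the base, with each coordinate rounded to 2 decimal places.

Cross-section at z=5.75: (-3.68,-1.68) (-1.41,-4.40) (-1.02,-4.31) (3.63,-1.59) (3.84,-0.73) (3.00,1.11) (-1.29,3.77) (-2.18,2.34)

t = z/height = 5.75/10 = 0.575
s = 1 + (scale-1)·z/height = 1 + (0.64-1)·5.75/10 = 0.793000
θ = twist·z/height = 23°·5.75/10 = 13.2250° = 0.230820 rad
cos θ = 0.973479, sin θ = 0.228776 (intermediates below are computed at full precision and shown rounded to 5 d.p.)
v1: (-5,-1) → rotate → (-4.63862,-2.11736) → ×s → (-3.67843,-1.67906) → (-3.68,-1.68)
v2: (-3,-5) → rotate → (-1.77656,-5.55372) → ×s → (-1.40881,-4.40410) → (-1.41,-4.40)
v3: (-2.5,-5) → rotate → (-1.28982,-5.43933) → ×s → (-1.02283,-4.31339) → (-1.02,-4.31)
v4: (4,-3) → rotate → (4.58024,-2.00533) → ×s → (3.63213,-1.59023) → (3.63,-1.59)
v5: (4.5,-2) → rotate → (4.83821,-0.91747) → ×s → (3.83670,-0.72755) → (3.84,-0.73)
v6: (4,0.5) → rotate → (3.77953,1.40184) → ×s → (2.99717,1.11166) → (3.00,1.11)
v7: (-0.5,5) → rotate → (-1.63062,4.75301) → ×s → (-1.29308,3.76914) → (-1.29,3.77)
v8: (-2,3.5) → rotate → (-2.74767,2.94963) → ×s → (-2.17890,2.33905) → (-2.18,2.34)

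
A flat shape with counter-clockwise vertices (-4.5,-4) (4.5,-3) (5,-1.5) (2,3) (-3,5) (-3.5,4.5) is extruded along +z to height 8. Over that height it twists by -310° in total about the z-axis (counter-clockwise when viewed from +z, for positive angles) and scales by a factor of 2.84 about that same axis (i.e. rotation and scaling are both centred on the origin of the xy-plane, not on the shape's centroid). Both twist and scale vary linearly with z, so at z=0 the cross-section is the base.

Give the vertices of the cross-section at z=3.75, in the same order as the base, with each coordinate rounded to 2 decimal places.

t = z/height = 3.75/8 = 0.46875
s = 1 + (scale-1)·z/height = 1 + (2.84-1)·3.75/8 = 1.862500
θ = twist·z/height = -310°·3.75/8 = -145.3125° = -2.536182 rad
cos θ = -0.822268, sin θ = -0.569100 (intermediates below are computed at full precision and shown rounded to 5 d.p.)
v1: (-4.5,-4) → rotate → (1.42381,5.85002) → ×s → (2.65184,10.89567) → (2.65,10.90)
v2: (4.5,-3) → rotate → (-5.40751,-0.09415) → ×s → (-10.07148,-0.17535) → (-10.07,-0.18)
v3: (5,-1.5) → rotate → (-4.96499,-1.61210) → ×s → (-9.24730,-3.00253) → (-9.25,-3.00)
v4: (2,3) → rotate → (0.06276,-3.60500) → ×s → (0.11690,-6.71432) → (0.12,-6.71)
v5: (-3,5) → rotate → (5.31231,-2.40404) → ×s → (9.89417,-4.47753) → (9.89,-4.48)
v6: (-3.5,4.5) → rotate → (5.43889,-1.70836) → ×s → (10.12993,-3.18181) → (10.13,-3.18)

Cross-section at z=3.75: (2.65,10.90) (-10.07,-0.18) (-9.25,-3.00) (0.12,-6.71) (9.89,-4.48) (10.13,-3.18)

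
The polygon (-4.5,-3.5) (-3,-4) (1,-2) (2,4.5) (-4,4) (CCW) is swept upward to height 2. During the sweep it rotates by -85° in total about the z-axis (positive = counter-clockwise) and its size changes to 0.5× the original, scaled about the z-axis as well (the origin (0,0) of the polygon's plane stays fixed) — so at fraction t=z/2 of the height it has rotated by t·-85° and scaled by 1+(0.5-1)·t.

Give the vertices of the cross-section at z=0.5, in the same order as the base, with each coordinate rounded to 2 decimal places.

t = z/height = 0.5/2 = 0.25
s = 1 + (scale-1)·z/height = 1 + (0.5-1)·0.5/2 = 0.875000
θ = twist·z/height = -85°·0.5/2 = -21.2500° = -0.370882 rad
cos θ = 0.932008, sin θ = -0.362438 (intermediates below are computed at full precision and shown rounded to 5 d.p.)
v1: (-4.5,-3.5) → rotate → (-5.46257,-1.63106) → ×s → (-4.77975,-1.42717) → (-4.78,-1.43)
v2: (-3,-4) → rotate → (-4.24578,-2.64072) → ×s → (-3.71505,-2.31063) → (-3.72,-2.31)
v3: (1,-2) → rotate → (0.20713,-2.22645) → ×s → (0.18124,-1.94815) → (0.18,-1.95)
v4: (2,4.5) → rotate → (3.49499,3.46916) → ×s → (3.05811,3.03551) → (3.06,3.04)
v5: (-4,4) → rotate → (-2.27828,5.17778) → ×s → (-1.99349,4.53056) → (-1.99,4.53)

Cross-section at z=0.5: (-4.78,-1.43) (-3.72,-2.31) (0.18,-1.95) (3.06,3.04) (-1.99,4.53)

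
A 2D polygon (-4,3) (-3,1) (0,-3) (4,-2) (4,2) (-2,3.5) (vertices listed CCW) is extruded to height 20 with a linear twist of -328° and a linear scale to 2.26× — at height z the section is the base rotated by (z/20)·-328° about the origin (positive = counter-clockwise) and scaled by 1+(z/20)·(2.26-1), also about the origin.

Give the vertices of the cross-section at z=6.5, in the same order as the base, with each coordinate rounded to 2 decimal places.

Cross-section at z=6.5: (5.66,4.19) (2.56,3.65) (-4.05,1.21) (-4.31,-4.60) (1.09,-6.21) (5.53,1.29)

t = z/height = 6.5/20 = 0.325
s = 1 + (scale-1)·z/height = 1 + (2.26-1)·6.5/20 = 1.409500
θ = twist·z/height = -328°·6.5/20 = -106.6000° = -1.860521 rad
cos θ = -0.285688, sin θ = -0.958323 (intermediates below are computed at full precision and shown rounded to 5 d.p.)
v1: (-4,3) → rotate → (4.01772,2.97623) → ×s → (5.66298,4.19499) → (5.66,4.19)
v2: (-3,1) → rotate → (1.81539,2.58928) → ×s → (2.55879,3.64959) → (2.56,3.65)
v3: (0,-3) → rotate → (-2.87497,0.85707) → ×s → (-4.05227,1.20803) → (-4.05,1.21)
v4: (4,-2) → rotate → (-3.05940,-3.26191) → ×s → (-4.31222,-4.59767) → (-4.31,-4.60)
v5: (4,2) → rotate → (0.77389,-4.40467) → ×s → (1.09080,-6.20838) → (1.09,-6.21)
v6: (-2,3.5) → rotate → (3.92551,0.91674) → ×s → (5.53300,1.29214) → (5.53,1.29)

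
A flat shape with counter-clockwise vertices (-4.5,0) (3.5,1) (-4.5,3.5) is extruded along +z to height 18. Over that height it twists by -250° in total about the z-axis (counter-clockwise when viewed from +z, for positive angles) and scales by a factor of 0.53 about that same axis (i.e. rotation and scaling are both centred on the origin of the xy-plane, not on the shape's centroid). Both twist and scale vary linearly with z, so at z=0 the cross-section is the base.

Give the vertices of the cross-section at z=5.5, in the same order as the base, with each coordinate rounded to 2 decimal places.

Cross-section at z=5.5: (-0.91,3.75) (1.54,-2.71) (2.01,4.45)

t = z/height = 5.5/18 = 0.305556
s = 1 + (scale-1)·z/height = 1 + (0.53-1)·5.5/18 = 0.856389
θ = twist·z/height = -250°·5.5/18 = -76.3889° = -1.333238 rad
cos θ = 0.235331, sin θ = -0.971915 (intermediates below are computed at full precision and shown rounded to 5 d.p.)
v1: (-4.5,0) → rotate → (-1.05899,4.37362) → ×s → (-0.90691,3.74552) → (-0.91,3.75)
v2: (3.5,1) → rotate → (1.79557,-3.16637) → ×s → (1.53771,-2.71165) → (1.54,-2.71)
v3: (-4.5,3.5) → rotate → (2.34272,5.19728) → ×s → (2.00628,4.45089) → (2.01,4.45)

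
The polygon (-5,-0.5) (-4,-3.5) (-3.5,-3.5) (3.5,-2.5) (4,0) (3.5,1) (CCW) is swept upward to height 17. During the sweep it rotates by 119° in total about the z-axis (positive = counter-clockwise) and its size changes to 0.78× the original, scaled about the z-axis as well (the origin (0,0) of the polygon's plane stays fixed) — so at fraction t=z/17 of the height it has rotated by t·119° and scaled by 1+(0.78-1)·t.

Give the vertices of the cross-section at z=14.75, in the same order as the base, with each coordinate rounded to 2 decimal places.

Cross-section at z=14.75: (1.32,-3.85) (3.50,-2.50) (3.41,-2.11) (1.32,3.22) (-0.74,3.15) (-1.44,2.57)

t = z/height = 14.75/17 = 0.867647
s = 1 + (scale-1)·z/height = 1 + (0.78-1)·14.75/17 = 0.809118
θ = twist·z/height = 119°·14.75/17 = 103.2500° = 1.802052 rad
cos θ = -0.229200, sin θ = 0.973379 (intermediates below are computed at full precision and shown rounded to 5 d.p.)
v1: (-5,-0.5) → rotate → (1.63269,-4.75230) → ×s → (1.32104,-3.84517) → (1.32,-3.85)
v2: (-4,-3.5) → rotate → (4.32363,-3.09132) → ×s → (3.49832,-2.50124) → (3.50,-2.50)
v3: (-3.5,-3.5) → rotate → (4.20903,-2.60463) → ×s → (3.40560,-2.10745) → (3.41,-2.11)
v4: (3.5,-2.5) → rotate → (1.63125,3.97983) → ×s → (1.31987,3.22015) → (1.32,3.22)
v5: (4,0) → rotate → (-0.91680,3.89352) → ×s → (-0.74180,3.15031) → (-0.74,3.15)
v6: (3.5,1) → rotate → (-1.77558,3.17763) → ×s → (-1.43665,2.57107) → (-1.44,2.57)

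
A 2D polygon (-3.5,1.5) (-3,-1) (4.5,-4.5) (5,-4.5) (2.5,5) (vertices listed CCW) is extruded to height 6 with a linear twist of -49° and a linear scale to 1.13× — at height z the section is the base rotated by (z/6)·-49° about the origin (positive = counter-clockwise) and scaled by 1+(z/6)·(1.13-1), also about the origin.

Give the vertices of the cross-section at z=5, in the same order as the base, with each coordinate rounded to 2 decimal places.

t = z/height = 5/6 = 0.833333
s = 1 + (scale-1)·z/height = 1 + (1.13-1)·5/6 = 1.108333
θ = twist·z/height = -49°·5/6 = -40.8333° = -0.712676 rad
cos θ = 0.756615, sin θ = -0.653861 (intermediates below are computed at full precision and shown rounded to 5 d.p.)
v1: (-3.5,1.5) → rotate → (-1.66736,3.42344) → ×s → (-1.84799,3.79431) → (-1.85,3.79)
v2: (-3,-1) → rotate → (-2.92371,1.20497) → ×s → (-3.24044,1.33551) → (-3.24,1.34)
v3: (4.5,-4.5) → rotate → (0.46239,-6.34714) → ×s → (0.51249,-7.03475) → (0.51,-7.03)
v4: (5,-4.5) → rotate → (0.84070,-6.67407) → ×s → (0.93178,-7.39710) → (0.93,-7.40)
v5: (2.5,5) → rotate → (5.16084,2.14842) → ×s → (5.71993,2.38117) → (5.72,2.38)

Cross-section at z=5: (-1.85,3.79) (-3.24,1.34) (0.51,-7.03) (0.93,-7.40) (5.72,2.38)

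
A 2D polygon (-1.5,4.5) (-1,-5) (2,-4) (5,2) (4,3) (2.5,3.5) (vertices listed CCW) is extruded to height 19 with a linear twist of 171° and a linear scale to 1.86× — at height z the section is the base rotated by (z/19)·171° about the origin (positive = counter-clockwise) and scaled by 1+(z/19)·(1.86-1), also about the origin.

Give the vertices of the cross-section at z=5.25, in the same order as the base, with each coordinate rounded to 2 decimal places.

Cross-section at z=5.25: (-5.35,2.42) (3.70,-5.11) (5.32,-1.54) (2.38,6.22) (0.63,6.16) (-1.08,5.21)

t = z/height = 5.25/19 = 0.276316
s = 1 + (scale-1)·z/height = 1 + (1.86-1)·5.25/19 = 1.237632
θ = twist·z/height = 171°·5.25/19 = 47.2500° = 0.824668 rad
cos θ = 0.678801, sin θ = 0.734323 (intermediates below are computed at full precision and shown rounded to 5 d.p.)
v1: (-1.5,4.5) → rotate → (-4.32265,1.95312) → ×s → (-5.34985,2.41724) → (-5.35,2.42)
v2: (-1,-5) → rotate → (2.99281,-4.12833) → ×s → (3.70400,-5.10935) → (3.70,-5.11)
v3: (2,-4) → rotate → (4.29489,-1.24656) → ×s → (5.31549,-1.54278) → (5.32,-1.54)
v4: (5,2) → rotate → (1.92536,5.02921) → ×s → (2.38288,6.22431) → (2.38,6.22)
v5: (4,3) → rotate → (0.51224,4.97369) → ×s → (0.63396,6.15560) → (0.63,6.16)
v6: (2.5,3.5) → rotate → (-0.87313,4.21161) → ×s → (-1.08061,5.21242) → (-1.08,5.21)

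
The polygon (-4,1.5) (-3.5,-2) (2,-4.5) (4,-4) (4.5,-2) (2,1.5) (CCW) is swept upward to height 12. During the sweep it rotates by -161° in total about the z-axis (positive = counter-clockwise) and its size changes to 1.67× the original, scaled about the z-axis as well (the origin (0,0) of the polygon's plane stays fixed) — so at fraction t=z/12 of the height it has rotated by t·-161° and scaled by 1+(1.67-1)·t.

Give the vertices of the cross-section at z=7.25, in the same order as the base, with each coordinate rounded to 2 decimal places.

t = z/height = 7.25/12 = 0.604167
s = 1 + (scale-1)·z/height = 1 + (1.67-1)·7.25/12 = 1.404792
θ = twist·z/height = -161°·7.25/12 = -97.2708° = -1.697696 rad
cos θ = -0.126560, sin θ = -0.991959 (intermediates below are computed at full precision and shown rounded to 5 d.p.)
v1: (-4,1.5) → rotate → (1.99418,3.77800) → ×s → (2.80140,5.30730) → (2.80,5.31)
v2: (-3.5,-2) → rotate → (-1.54096,3.72498) → ×s → (-2.16473,5.23281) → (-2.16,5.23)
v3: (2,-4.5) → rotate → (-4.71693,-1.41440) → ×s → (-6.62631,-1.98694) → (-6.63,-1.99)
v4: (4,-4) → rotate → (-4.47407,-3.46160) → ×s → (-6.28514,-4.86282) → (-6.29,-4.86)
v5: (4.5,-2) → rotate → (-2.55344,-4.21070) → ×s → (-3.58705,-5.91515) → (-3.59,-5.92)
v6: (2,1.5) → rotate → (1.23482,-2.17376) → ×s → (1.73466,-3.05368) → (1.73,-3.05)

Cross-section at z=7.25: (2.80,5.31) (-2.16,5.23) (-6.63,-1.99) (-6.29,-4.86) (-3.59,-5.92) (1.73,-3.05)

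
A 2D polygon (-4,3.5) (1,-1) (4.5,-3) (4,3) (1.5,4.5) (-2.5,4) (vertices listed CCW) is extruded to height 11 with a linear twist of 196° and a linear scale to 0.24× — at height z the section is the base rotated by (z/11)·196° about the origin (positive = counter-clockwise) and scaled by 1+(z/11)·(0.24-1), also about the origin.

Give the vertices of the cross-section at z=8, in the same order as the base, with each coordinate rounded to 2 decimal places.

Cross-section at z=8: (0.47,-2.33) (-0.08,0.63) (-0.78,2.29) (-2.24,0.02) (-1.76,-1.19) (-0.20,-2.10)

t = z/height = 8/11 = 0.727273
s = 1 + (scale-1)·z/height = 1 + (0.24-1)·8/11 = 0.447273
θ = twist·z/height = 196°·8/11 = 142.5455° = 2.487888 rad
cos θ = -0.793836, sin θ = 0.608132 (intermediates below are computed at full precision and shown rounded to 5 d.p.)
v1: (-4,3.5) → rotate → (1.04688,-5.21095) → ×s → (0.46824,-2.33072) → (0.47,-2.33)
v2: (1,-1) → rotate → (-0.18570,1.40197) → ×s → (-0.08306,0.62706) → (-0.08,0.63)
v3: (4.5,-3) → rotate → (-1.74787,5.11810) → ×s → (-0.78177,2.28919) → (-0.78,2.29)
v4: (4,3) → rotate → (-4.99974,0.05102) → ×s → (-2.23625,0.02282) → (-2.24,0.02)
v5: (1.5,4.5) → rotate → (-3.92735,-2.66006) → ×s → (-1.75660,-1.18977) → (-1.76,-1.19)
v6: (-2.5,4) → rotate → (-0.44794,-4.69567) → ×s → (-0.20035,-2.10025) → (-0.20,-2.10)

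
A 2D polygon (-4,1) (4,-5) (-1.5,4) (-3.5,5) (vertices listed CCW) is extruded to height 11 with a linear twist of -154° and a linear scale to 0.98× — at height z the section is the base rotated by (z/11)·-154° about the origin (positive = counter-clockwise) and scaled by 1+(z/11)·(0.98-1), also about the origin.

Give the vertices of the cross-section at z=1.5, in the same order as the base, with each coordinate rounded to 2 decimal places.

t = z/height = 1.5/11 = 0.136364
s = 1 + (scale-1)·z/height = 1 + (0.98-1)·1.5/11 = 0.997273
θ = twist·z/height = -154°·1.5/11 = -21.0000° = -0.366519 rad
cos θ = 0.933580, sin θ = -0.358368 (intermediates below are computed at full precision and shown rounded to 5 d.p.)
v1: (-4,1) → rotate → (-3.37595,2.36705) → ×s → (-3.36675,2.36060) → (-3.37,2.36)
v2: (4,-5) → rotate → (1.94248,-6.10137) → ×s → (1.93718,-6.08473) → (1.94,-6.08)
v3: (-1.5,4) → rotate → (0.03310,4.27187) → ×s → (0.03301,4.26022) → (0.03,4.26)
v4: (-3.5,5) → rotate → (-1.47569,5.92219) → ×s → (-1.47167,5.90604) → (-1.47,5.91)

Cross-section at z=1.5: (-3.37,2.36) (1.94,-6.08) (0.03,4.26) (-1.47,5.91)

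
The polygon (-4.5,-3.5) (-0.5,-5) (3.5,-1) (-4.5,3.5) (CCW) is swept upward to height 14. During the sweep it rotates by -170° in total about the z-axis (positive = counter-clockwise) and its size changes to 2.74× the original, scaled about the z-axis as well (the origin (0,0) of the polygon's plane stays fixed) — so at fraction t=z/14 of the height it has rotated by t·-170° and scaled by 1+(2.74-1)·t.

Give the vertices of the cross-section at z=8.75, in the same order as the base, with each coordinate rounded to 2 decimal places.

Cross-section at z=8.75: (-4.39,11.06) (-9.73,3.92) (-4.05,-6.43) (9.64,6.97)

t = z/height = 8.75/14 = 0.625
s = 1 + (scale-1)·z/height = 1 + (2.74-1)·8.75/14 = 2.087500
θ = twist·z/height = -170°·8.75/14 = -106.2500° = -1.854412 rad
cos θ = -0.279829, sin θ = -0.960050 (intermediates below are computed at full precision and shown rounded to 5 d.p.)
v1: (-4.5,-3.5) → rotate → (-2.10094,5.29963) → ×s → (-4.38572,11.06297) → (-4.39,11.06)
v2: (-0.5,-5) → rotate → (-4.66033,1.87917) → ×s → (-9.72845,3.92277) → (-9.73,3.92)
v3: (3.5,-1) → rotate → (-1.93945,-3.08035) → ×s → (-4.04860,-6.43022) → (-4.05,-6.43)
v4: (-4.5,3.5) → rotate → (4.61941,3.34082) → ×s → (9.64301,6.97397) → (9.64,6.97)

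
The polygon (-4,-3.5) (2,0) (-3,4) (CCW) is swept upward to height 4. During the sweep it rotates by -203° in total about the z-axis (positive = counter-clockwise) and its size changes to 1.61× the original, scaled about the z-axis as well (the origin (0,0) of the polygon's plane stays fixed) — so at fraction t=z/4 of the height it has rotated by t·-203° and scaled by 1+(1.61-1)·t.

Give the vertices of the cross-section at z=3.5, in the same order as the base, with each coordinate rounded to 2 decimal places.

Cross-section at z=3.5: (5.91,5.62) (-3.06,-0.13) (4.85,-5.94)

t = z/height = 3.5/4 = 0.875
s = 1 + (scale-1)·z/height = 1 + (1.61-1)·3.5/4 = 1.533750
θ = twist·z/height = -203°·3.5/4 = -177.6250° = -3.100141 rad
cos θ = -0.999141, sin θ = -0.041440 (intermediates below are computed at full precision and shown rounded to 5 d.p.)
v1: (-4,-3.5) → rotate → (3.85153,3.66275) → ×s → (5.90728,5.61775) → (5.91,5.62)
v2: (2,0) → rotate → (-1.99828,-0.08288) → ×s → (-3.06487,-0.12712) → (-3.06,-0.13)
v3: (-3,4) → rotate → (3.16318,-3.87224) → ×s → (4.85153,-5.93906) → (4.85,-5.94)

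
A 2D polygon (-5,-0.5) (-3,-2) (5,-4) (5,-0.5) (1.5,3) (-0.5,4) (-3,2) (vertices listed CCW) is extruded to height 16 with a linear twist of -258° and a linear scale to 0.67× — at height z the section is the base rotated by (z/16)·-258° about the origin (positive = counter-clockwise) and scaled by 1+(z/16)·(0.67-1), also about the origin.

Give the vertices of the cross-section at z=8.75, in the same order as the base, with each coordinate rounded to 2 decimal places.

t = z/height = 8.75/16 = 0.546875
s = 1 + (scale-1)·z/height = 1 + (0.67-1)·8.75/16 = 0.819531
θ = twist·z/height = -258°·8.75/16 = -141.0938° = -2.462550 rad
cos θ = -0.778175, sin θ = -0.628048 (intermediates below are computed at full precision and shown rounded to 5 d.p.)
v1: (-5,-0.5) → rotate → (3.57685,3.52933) → ×s → (2.93134,2.89239) → (2.93,2.89)
v2: (-3,-2) → rotate → (1.07843,3.44049) → ×s → (0.88381,2.81959) → (0.88,2.82)
v3: (5,-4) → rotate → (-6.40307,-0.02754) → ×s → (-5.24751,-0.02257) → (-5.25,-0.02)
v4: (5,-0.5) → rotate → (-4.20490,-2.75115) → ×s → (-3.44604,-2.25466) → (-3.45,-2.25)
v5: (1.5,3) → rotate → (0.71688,-3.27660) → ×s → (0.58751,-2.68527) → (0.59,-2.69)
v6: (-0.5,4) → rotate → (2.90128,-2.79867) → ×s → (2.37769,-2.29360) → (2.38,-2.29)
v7: (-3,2) → rotate → (3.59062,0.32779) → ×s → (2.94263,0.26864) → (2.94,0.27)

Cross-section at z=8.75: (2.93,2.89) (0.88,2.82) (-5.25,-0.02) (-3.45,-2.25) (0.59,-2.69) (2.38,-2.29) (2.94,0.27)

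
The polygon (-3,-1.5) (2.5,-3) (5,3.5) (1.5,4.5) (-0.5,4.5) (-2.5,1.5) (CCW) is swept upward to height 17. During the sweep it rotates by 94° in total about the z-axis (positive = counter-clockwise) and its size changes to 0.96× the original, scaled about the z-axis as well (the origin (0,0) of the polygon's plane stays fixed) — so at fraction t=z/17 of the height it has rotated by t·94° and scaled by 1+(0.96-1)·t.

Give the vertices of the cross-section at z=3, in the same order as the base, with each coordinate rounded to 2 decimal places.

t = z/height = 3/17 = 0.176471
s = 1 + (scale-1)·z/height = 1 + (0.96-1)·3/17 = 0.992941
θ = twist·z/height = 94°·3/17 = 16.5882° = 0.289519 rad
cos θ = 0.958381, sin θ = 0.285492 (intermediates below are computed at full precision and shown rounded to 5 d.p.)
v1: (-3,-1.5) → rotate → (-2.44691,-2.29405) → ×s → (-2.42963,-2.27785) → (-2.43,-2.28)
v2: (2.5,-3) → rotate → (3.25243,-2.16141) → ×s → (3.22947,-2.14616) → (3.23,-2.15)
v3: (5,3.5) → rotate → (3.79269,4.78179) → ×s → (3.76591,4.74804) → (3.77,4.75)
v4: (1.5,4.5) → rotate → (0.15286,4.74095) → ×s → (0.15178,4.70749) → (0.15,4.71)
v5: (-0.5,4.5) → rotate → (-1.76390,4.16997) → ×s → (-1.75145,4.14053) → (-1.75,4.14)
v6: (-2.5,1.5) → rotate → (-2.82419,0.72384) → ×s → (-2.80425,0.71873) → (-2.80,0.72)

Cross-section at z=3: (-2.43,-2.28) (3.23,-2.15) (3.77,4.75) (0.15,4.71) (-1.75,4.14) (-2.80,0.72)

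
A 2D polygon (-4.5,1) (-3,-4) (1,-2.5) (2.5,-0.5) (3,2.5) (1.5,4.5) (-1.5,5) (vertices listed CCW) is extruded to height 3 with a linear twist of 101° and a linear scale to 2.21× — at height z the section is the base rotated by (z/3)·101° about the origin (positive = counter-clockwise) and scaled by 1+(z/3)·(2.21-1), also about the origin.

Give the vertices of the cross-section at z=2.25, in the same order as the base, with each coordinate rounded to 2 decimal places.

Cross-section at z=2.25: (-3.96,-7.85) (5.99,-7.42) (5.09,0.67) (2.10,4.39) (-3.21,6.72) (-7.62,4.89) (-9.95,-0.43)

t = z/height = 2.25/3 = 0.75
s = 1 + (scale-1)·z/height = 1 + (2.21-1)·2.25/3 = 1.907500
θ = twist·z/height = 101°·2.25/3 = 75.7500° = 1.322087 rad
cos θ = 0.246153, sin θ = 0.969231 (intermediates below are computed at full precision and shown rounded to 5 d.p.)
v1: (-4.5,1) → rotate → (-2.07692,-4.11539) → ×s → (-3.96173,-7.85010) → (-3.96,-7.85)
v2: (-3,-4) → rotate → (3.13846,-3.89231) → ×s → (5.98662,-7.42457) → (5.99,-7.42)
v3: (1,-2.5) → rotate → (2.66923,0.35385) → ×s → (5.09156,0.67496) → (5.09,0.67)
v4: (2.5,-0.5) → rotate → (1.10000,2.30000) → ×s → (2.09825,4.38725) → (2.10,4.39)
v5: (3,2.5) → rotate → (-1.68462,3.52308) → ×s → (-3.21341,6.72027) → (-3.21,6.72)
v6: (1.5,4.5) → rotate → (-3.99231,2.56154) → ×s → (-7.61533,4.88613) → (-7.62,4.89)
v7: (-1.5,5) → rotate → (-5.21538,-0.22308) → ×s → (-9.94835,-0.42552) → (-9.95,-0.43)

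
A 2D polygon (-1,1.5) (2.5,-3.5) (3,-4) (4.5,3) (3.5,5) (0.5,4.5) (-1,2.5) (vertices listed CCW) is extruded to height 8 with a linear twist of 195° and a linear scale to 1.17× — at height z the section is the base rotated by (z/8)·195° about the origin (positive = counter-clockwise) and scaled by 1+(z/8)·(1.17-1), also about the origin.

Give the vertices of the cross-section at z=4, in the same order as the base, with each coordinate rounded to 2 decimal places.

Cross-section at z=4: (-1.47,-1.29) (3.41,3.18) (3.88,3.79) (-3.86,4.42) (-5.87,3.06) (-4.91,-0.10) (-2.55,-1.43)

t = z/height = 4/8 = 0.5
s = 1 + (scale-1)·z/height = 1 + (1.17-1)·4/8 = 1.085000
θ = twist·z/height = 195°·4/8 = 97.5000° = 1.701696 rad
cos θ = -0.130526, sin θ = 0.991445 (intermediates below are computed at full precision and shown rounded to 5 d.p.)
v1: (-1,1.5) → rotate → (-1.35664,-1.18723) → ×s → (-1.47196,-1.28815) → (-1.47,-1.29)
v2: (2.5,-3.5) → rotate → (3.14374,2.93545) → ×s → (3.41096,3.18497) → (3.41,3.18)
v3: (3,-4) → rotate → (3.57420,3.49644) → ×s → (3.87801,3.79364) → (3.88,3.79)
v4: (4.5,3) → rotate → (-3.56170,4.06992) → ×s → (-3.86445,4.41587) → (-3.86,4.42)
v5: (3.5,5) → rotate → (-5.41407,2.81743) → ×s → (-5.87426,3.05691) → (-5.87,3.06)
v6: (0.5,4.5) → rotate → (-4.52676,-0.09165) → ×s → (-4.91154,-0.09944) → (-4.91,-0.10)
v7: (-1,2.5) → rotate → (-2.34809,-1.31776) → ×s → (-2.54767,-1.42977) → (-2.55,-1.43)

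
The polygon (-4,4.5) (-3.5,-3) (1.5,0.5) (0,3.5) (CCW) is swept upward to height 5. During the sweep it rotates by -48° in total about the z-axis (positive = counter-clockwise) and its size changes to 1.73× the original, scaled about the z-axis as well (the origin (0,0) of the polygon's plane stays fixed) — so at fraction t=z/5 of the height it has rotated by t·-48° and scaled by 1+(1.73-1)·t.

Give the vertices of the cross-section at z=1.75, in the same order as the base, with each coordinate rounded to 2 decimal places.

Cross-section at z=1.75: (-3.17,6.86) (-5.30,-2.34) (1.98,0.06) (1.27,4.21)

t = z/height = 1.75/5 = 0.35
s = 1 + (scale-1)·z/height = 1 + (1.73-1)·1.75/5 = 1.255500
θ = twist·z/height = -48°·1.75/5 = -16.8000° = -0.293215 rad
cos θ = 0.957319, sin θ = -0.289032 (intermediates below are computed at full precision and shown rounded to 5 d.p.)
v1: (-4,4.5) → rotate → (-2.52863,5.46406) → ×s → (-3.17470,6.86013) → (-3.17,6.86)
v2: (-3.5,-3) → rotate → (-4.21771,-1.86035) → ×s → (-5.29534,-2.33567) → (-5.30,-2.34)
v3: (1.5,0.5) → rotate → (1.58050,0.04511) → ×s → (1.98431,0.05664) → (1.98,0.06)
v4: (0,3.5) → rotate → (1.01161,3.35062) → ×s → (1.27008,4.20670) → (1.27,4.21)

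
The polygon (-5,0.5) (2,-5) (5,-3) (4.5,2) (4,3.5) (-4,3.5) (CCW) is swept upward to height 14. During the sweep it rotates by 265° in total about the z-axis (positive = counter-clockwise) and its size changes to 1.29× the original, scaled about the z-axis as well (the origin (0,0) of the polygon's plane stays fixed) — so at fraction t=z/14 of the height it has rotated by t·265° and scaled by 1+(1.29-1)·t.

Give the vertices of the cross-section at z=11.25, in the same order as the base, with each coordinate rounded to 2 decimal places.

t = z/height = 11.25/14 = 0.803571
s = 1 + (scale-1)·z/height = 1 + (1.29-1)·11.25/14 = 1.233036
θ = twist·z/height = 265°·11.25/14 = 212.9464° = 3.716616 rad
cos θ = -0.839179, sin θ = -0.543855 (intermediates below are computed at full precision and shown rounded to 5 d.p.)
v1: (-5,0.5) → rotate → (4.46782,2.29968) → ×s → (5.50899,2.83559) → (5.51,2.84)
v2: (2,-5) → rotate → (-4.39763,3.10819) → ×s → (-5.42244,3.83251) → (-5.42,3.83)
v3: (5,-3) → rotate → (-5.82746,-0.20173) → ×s → (-7.18547,-0.24875) → (-7.19,-0.25)
v4: (4.5,2) → rotate → (-2.68860,-4.12570) → ×s → (-3.31514,-5.08714) → (-3.32,-5.09)
v5: (4,3.5) → rotate → (-1.45323,-5.11255) → ×s → (-1.79188,-6.30395) → (-1.79,-6.30)
v6: (-4,3.5) → rotate → (5.26021,-0.76171) → ×s → (6.48603,-0.93921) → (6.49,-0.94)

Cross-section at z=11.25: (5.51,2.84) (-5.42,3.83) (-7.19,-0.25) (-3.32,-5.09) (-1.79,-6.30) (6.49,-0.94)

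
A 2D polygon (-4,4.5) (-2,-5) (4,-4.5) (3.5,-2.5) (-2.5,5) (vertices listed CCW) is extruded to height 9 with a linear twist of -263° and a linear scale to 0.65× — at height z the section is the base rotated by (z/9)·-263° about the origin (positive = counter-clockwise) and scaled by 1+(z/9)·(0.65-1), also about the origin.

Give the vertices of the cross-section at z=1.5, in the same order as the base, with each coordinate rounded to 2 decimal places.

t = z/height = 1.5/9 = 0.166667
s = 1 + (scale-1)·z/height = 1 + (0.65-1)·1.5/9 = 0.941667
θ = twist·z/height = -263°·1.5/9 = -43.8333° = -0.765036 rad
cos θ = 0.721357, sin θ = -0.692563 (intermediates below are computed at full precision and shown rounded to 5 d.p.)
v1: (-4,4.5) → rotate → (0.23110,6.01636) → ×s → (0.21762,5.66541) → (0.22,5.67)
v2: (-2,-5) → rotate → (-4.90553,-2.22166) → ×s → (-4.61937,-2.09206) → (-4.62,-2.09)
v3: (4,-4.5) → rotate → (-0.23110,-6.01636) → ×s → (-0.21762,-5.66541) → (-0.22,-5.67)
v4: (3.5,-2.5) → rotate → (0.79334,-4.22736) → ×s → (0.74707,-3.98077) → (0.75,-3.98)
v5: (-2.5,5) → rotate → (1.65942,5.33819) → ×s → (1.56262,5.02680) → (1.56,5.03)

Cross-section at z=1.5: (0.22,5.67) (-4.62,-2.09) (-0.22,-5.67) (0.75,-3.98) (1.56,5.03)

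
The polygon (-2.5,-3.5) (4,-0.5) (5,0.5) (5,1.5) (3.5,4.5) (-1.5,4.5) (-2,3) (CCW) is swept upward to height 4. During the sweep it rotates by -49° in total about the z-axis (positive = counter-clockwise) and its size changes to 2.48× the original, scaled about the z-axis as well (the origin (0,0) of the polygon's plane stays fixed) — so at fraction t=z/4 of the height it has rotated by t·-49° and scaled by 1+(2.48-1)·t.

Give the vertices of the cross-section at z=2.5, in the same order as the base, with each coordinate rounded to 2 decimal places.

t = z/height = 2.5/4 = 0.625
s = 1 + (scale-1)·z/height = 1 + (2.48-1)·2.5/4 = 1.925000
θ = twist·z/height = -49°·2.5/4 = -30.6250° = -0.534507 rad
cos θ = 0.860520, sin θ = -0.509417 (intermediates below are computed at full precision and shown rounded to 5 d.p.)
v1: (-2.5,-3.5) → rotate → (-3.93426,-1.73828) → ×s → (-7.57345,-3.34618) → (-7.57,-3.35)
v2: (4,-0.5) → rotate → (3.18737,-2.46793) → ×s → (6.13569,-4.75076) → (6.14,-4.75)
v3: (5,0.5) → rotate → (4.55731,-2.11682) → ×s → (8.77282,-4.07489) → (8.77,-4.07)
v4: (5,1.5) → rotate → (5.06672,-1.25630) → ×s → (9.75344,-2.41839) → (9.75,-2.42)
v5: (3.5,4.5) → rotate → (5.30420,2.08938) → ×s → (10.21058,4.02206) → (10.21,4.02)
v6: (-1.5,4.5) → rotate → (1.00160,4.63646) → ×s → (1.92807,8.92519) → (1.93,8.93)
v7: (-2,3) → rotate → (-0.19279,3.60039) → ×s → (-0.37112,6.93076) → (-0.37,6.93)

Cross-section at z=2.5: (-7.57,-3.35) (6.14,-4.75) (8.77,-4.07) (9.75,-2.42) (10.21,4.02) (1.93,8.93) (-0.37,6.93)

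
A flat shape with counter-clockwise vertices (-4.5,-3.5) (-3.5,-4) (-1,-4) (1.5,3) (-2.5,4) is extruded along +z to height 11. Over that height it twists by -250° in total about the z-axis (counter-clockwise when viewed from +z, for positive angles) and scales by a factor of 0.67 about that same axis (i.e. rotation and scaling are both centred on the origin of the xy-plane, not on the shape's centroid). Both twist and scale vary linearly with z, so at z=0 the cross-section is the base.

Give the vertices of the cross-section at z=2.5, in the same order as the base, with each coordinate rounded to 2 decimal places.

t = z/height = 2.5/11 = 0.227273
s = 1 + (scale-1)·z/height = 1 + (0.67-1)·2.5/11 = 0.925000
θ = twist·z/height = -250°·2.5/11 = -56.8182° = -0.991664 rad
cos θ = 0.547298, sin θ = -0.836938 (intermediates below are computed at full precision and shown rounded to 5 d.p.)
v1: (-4.5,-3.5) → rotate → (-5.39212,1.85068) → ×s → (-4.98771,1.71188) → (-4.99,1.71)
v2: (-3.5,-4) → rotate → (-5.26329,0.74009) → ×s → (-4.86855,0.68459) → (-4.87,0.68)
v3: (-1,-4) → rotate → (-3.89505,-1.35225) → ×s → (-3.60292,-1.25083) → (-3.60,-1.25)
v4: (1.5,3) → rotate → (3.33176,0.38649) → ×s → (3.08188,0.35750) → (3.08,0.36)
v5: (-2.5,4) → rotate → (1.97951,4.28154) → ×s → (1.83104,3.96042) → (1.83,3.96)

Cross-section at z=2.5: (-4.99,1.71) (-4.87,0.68) (-3.60,-1.25) (3.08,0.36) (1.83,3.96)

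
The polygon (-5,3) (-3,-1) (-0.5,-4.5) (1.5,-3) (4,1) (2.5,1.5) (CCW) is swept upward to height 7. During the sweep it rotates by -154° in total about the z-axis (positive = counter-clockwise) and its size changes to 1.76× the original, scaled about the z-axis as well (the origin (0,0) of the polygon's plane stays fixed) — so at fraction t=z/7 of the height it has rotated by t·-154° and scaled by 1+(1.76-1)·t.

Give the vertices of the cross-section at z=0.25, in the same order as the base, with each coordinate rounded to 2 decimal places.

t = z/height = 0.25/7 = 0.0357143
s = 1 + (scale-1)·z/height = 1 + (1.76-1)·0.25/7 = 1.027143
θ = twist·z/height = -154°·0.25/7 = -5.5000° = -0.095993 rad
cos θ = 0.995396, sin θ = -0.095846 (intermediates below are computed at full precision and shown rounded to 5 d.p.)
v1: (-5,3) → rotate → (-4.68944,3.46542) → ×s → (-4.81673,3.55948) → (-4.82,3.56)
v2: (-3,-1) → rotate → (-3.08203,-0.70786) → ×s → (-3.16569,-0.72707) → (-3.17,-0.73)
v3: (-0.5,-4.5) → rotate → (-0.92900,-4.43136) → ×s → (-0.95422,-4.55164) → (-0.95,-4.55)
v4: (1.5,-3) → rotate → (1.20556,-3.12996) → ×s → (1.23828,-3.21491) → (1.24,-3.21)
v5: (4,1) → rotate → (4.07743,0.61201) → ×s → (4.18810,0.62862) → (4.19,0.63)
v6: (2.5,1.5) → rotate → (2.63226,1.25348) → ×s → (2.70371,1.28750) → (2.70,1.29)

Cross-section at z=0.25: (-4.82,3.56) (-3.17,-0.73) (-0.95,-4.55) (1.24,-3.21) (4.19,0.63) (2.70,1.29)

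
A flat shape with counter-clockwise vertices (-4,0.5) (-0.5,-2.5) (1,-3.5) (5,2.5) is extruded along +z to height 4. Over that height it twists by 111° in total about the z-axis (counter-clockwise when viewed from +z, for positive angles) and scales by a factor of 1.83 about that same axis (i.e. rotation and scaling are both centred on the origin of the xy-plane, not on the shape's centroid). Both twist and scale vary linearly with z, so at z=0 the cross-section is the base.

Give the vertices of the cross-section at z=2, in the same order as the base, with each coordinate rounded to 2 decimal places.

t = z/height = 2/4 = 0.5
s = 1 + (scale-1)·z/height = 1 + (1.83-1)·2/4 = 1.415000
θ = twist·z/height = 111°·2/4 = 55.5000° = 0.968658 rad
cos θ = 0.566406, sin θ = 0.824126 (intermediates below are computed at full precision and shown rounded to 5 d.p.)
v1: (-4,0.5) → rotate → (-2.67769,-3.01330) → ×s → (-3.78893,-4.26382) → (-3.79,-4.26)
v2: (-0.5,-2.5) → rotate → (1.77711,-1.82808) → ×s → (2.51461,-2.58673) → (2.51,-2.59)
v3: (1,-3.5) → rotate → (3.45085,-1.15830) → ×s → (4.88295,-1.63899) → (4.88,-1.64)
v4: (5,2.5) → rotate → (0.77172,5.53665) → ×s → (1.09198,7.83435) → (1.09,7.83)

Cross-section at z=2: (-3.79,-4.26) (2.51,-2.59) (4.88,-1.64) (1.09,7.83)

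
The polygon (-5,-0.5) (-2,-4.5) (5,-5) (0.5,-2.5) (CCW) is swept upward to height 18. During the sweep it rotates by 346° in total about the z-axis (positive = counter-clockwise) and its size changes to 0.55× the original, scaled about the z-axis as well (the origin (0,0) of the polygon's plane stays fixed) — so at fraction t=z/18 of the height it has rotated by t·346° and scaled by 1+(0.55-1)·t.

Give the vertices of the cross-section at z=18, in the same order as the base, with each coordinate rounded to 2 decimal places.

Cross-section at z=18: (-2.73,0.40) (-1.67,-2.14) (2.00,-3.33) (-0.07,-1.40)

t = z/height = 18/18 = 1
s = 1 + (scale-1)·z/height = 1 + (0.55-1)·18/18 = 0.550000
θ = twist·z/height = 346°·18/18 = 346.0000° = 6.038839 rad
cos θ = 0.970296, sin θ = -0.241922 (intermediates below are computed at full precision and shown rounded to 5 d.p.)
v1: (-5,-0.5) → rotate → (-4.97244,0.72446) → ×s → (-2.73484,0.39845) → (-2.73,0.40)
v2: (-2,-4.5) → rotate → (-3.02924,-3.88249) → ×s → (-1.66608,-2.13537) → (-1.67,-2.14)
v3: (5,-5) → rotate → (3.64187,-6.06109) → ×s → (2.00303,-3.33360) → (2.00,-3.33)
v4: (0.5,-2.5) → rotate → (-0.11966,-2.54670) → ×s → (-0.06581,-1.40069) → (-0.07,-1.40)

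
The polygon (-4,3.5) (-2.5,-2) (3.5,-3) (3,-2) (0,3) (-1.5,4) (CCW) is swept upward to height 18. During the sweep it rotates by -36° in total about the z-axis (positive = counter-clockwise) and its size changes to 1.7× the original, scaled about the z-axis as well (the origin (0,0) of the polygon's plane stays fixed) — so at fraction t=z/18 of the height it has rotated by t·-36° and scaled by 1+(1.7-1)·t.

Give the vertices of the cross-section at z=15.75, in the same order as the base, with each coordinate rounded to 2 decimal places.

Cross-section at z=15.75: (-2.55,8.18) (-5.12,-0.64) (2.28,-7.07) (2.44,-5.28) (2.53,4.12) (1.31,6.76)

t = z/height = 15.75/18 = 0.875
s = 1 + (scale-1)·z/height = 1 + (1.7-1)·15.75/18 = 1.612500
θ = twist·z/height = -36°·15.75/18 = -31.5000° = -0.549779 rad
cos θ = 0.852640, sin θ = -0.522499 (intermediates below are computed at full precision and shown rounded to 5 d.p.)
v1: (-4,3.5) → rotate → (-1.58182,5.07423) → ×s → (-2.55068,8.18220) → (-2.55,8.18)
v2: (-2.5,-2) → rotate → (-3.17660,-0.39903) → ×s → (-5.12226,-0.64344) → (-5.12,-0.64)
v3: (3.5,-3) → rotate → (1.41674,-4.38667) → ×s → (2.28450,-7.07350) → (2.28,-7.07)
v4: (3,-2) → rotate → (1.51292,-3.27278) → ×s → (2.43959,-5.27735) → (2.44,-5.28)
v5: (0,3) → rotate → (1.56750,2.55792) → ×s → (2.52759,4.12465) → (2.53,4.12)
v6: (-1.5,4) → rotate → (0.81103,4.19431) → ×s → (1.30779,6.76332) → (1.31,6.76)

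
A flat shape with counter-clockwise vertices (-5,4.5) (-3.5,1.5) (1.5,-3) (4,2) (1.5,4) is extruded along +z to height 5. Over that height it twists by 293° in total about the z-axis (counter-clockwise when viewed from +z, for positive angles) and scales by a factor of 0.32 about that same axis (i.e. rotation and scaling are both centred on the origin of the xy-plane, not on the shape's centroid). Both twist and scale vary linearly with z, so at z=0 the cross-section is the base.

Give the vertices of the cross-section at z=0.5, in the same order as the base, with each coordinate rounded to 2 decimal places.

Cross-section at z=0.5: (-6.12,1.38) (-3.53,-0.38) (2.59,-1.75) (2.34,3.45) (-0.61,3.94)

t = z/height = 0.5/5 = 0.1
s = 1 + (scale-1)·z/height = 1 + (0.32-1)·0.5/5 = 0.932000
θ = twist·z/height = 293°·0.5/5 = 29.3000° = 0.511381 rad
cos θ = 0.872069, sin θ = 0.489382 (intermediates below are computed at full precision and shown rounded to 5 d.p.)
v1: (-5,4.5) → rotate → (-6.56257,1.47740) → ×s → (-6.11631,1.37694) → (-6.12,1.38)
v2: (-3.5,1.5) → rotate → (-3.78632,-0.40473) → ×s → (-3.52885,-0.37721) → (-3.53,-0.38)
v3: (1.5,-3) → rotate → (2.77625,-1.88213) → ×s → (2.58747,-1.75415) → (2.59,-1.75)
v4: (4,2) → rotate → (2.50951,3.70167) → ×s → (2.33887,3.44995) → (2.34,3.45)
v5: (1.5,4) → rotate → (-0.64943,4.22235) → ×s → (-0.60526,3.93523) → (-0.61,3.94)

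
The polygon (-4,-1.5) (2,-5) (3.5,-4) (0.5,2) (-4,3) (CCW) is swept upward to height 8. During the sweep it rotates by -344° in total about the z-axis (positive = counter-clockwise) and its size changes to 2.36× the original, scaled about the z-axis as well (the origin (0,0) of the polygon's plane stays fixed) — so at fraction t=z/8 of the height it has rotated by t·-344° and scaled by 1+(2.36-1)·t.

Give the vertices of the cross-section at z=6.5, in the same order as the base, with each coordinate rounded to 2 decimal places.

t = z/height = 6.5/8 = 0.8125
s = 1 + (scale-1)·z/height = 1 + (2.36-1)·6.5/8 = 2.105000
θ = twist·z/height = -344°·6.5/8 = -279.5000° = -4.878195 rad
cos θ = 0.165048, sin θ = 0.986286 (intermediates below are computed at full precision and shown rounded to 5 d.p.)
v1: (-4,-1.5) → rotate → (0.81924,-4.19271) → ×s → (1.72450,-8.82566) → (1.72,-8.83)
v2: (2,-5) → rotate → (5.26152,1.14733) → ×s → (11.07551,2.41514) → (11.08,2.42)
v3: (3.5,-4) → rotate → (4.52281,2.79181) → ×s → (9.52051,5.87676) → (9.52,5.88)
v4: (0.5,2) → rotate → (-1.89005,0.82324) → ×s → (-3.97855,1.73292) → (-3.98,1.73)
v5: (-4,3) → rotate → (-3.61905,-3.45000) → ×s → (-7.61809,-7.26225) → (-7.62,-7.26)

Cross-section at z=6.5: (1.72,-8.83) (11.08,2.42) (9.52,5.88) (-3.98,1.73) (-7.62,-7.26)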